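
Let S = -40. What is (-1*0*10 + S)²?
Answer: 1600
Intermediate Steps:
(-1*0*10 + S)² = (-1*0*10 - 40)² = (0*10 - 40)² = (0 - 40)² = (-40)² = 1600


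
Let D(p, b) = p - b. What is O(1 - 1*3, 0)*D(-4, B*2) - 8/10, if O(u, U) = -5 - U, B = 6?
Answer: 396/5 ≈ 79.200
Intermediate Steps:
O(1 - 1*3, 0)*D(-4, B*2) - 8/10 = (-5 - 1*0)*(-4 - 6*2) - 8/10 = (-5 + 0)*(-4 - 1*12) - 8*⅒ = -5*(-4 - 12) - ⅘ = -5*(-16) - ⅘ = 80 - ⅘ = 396/5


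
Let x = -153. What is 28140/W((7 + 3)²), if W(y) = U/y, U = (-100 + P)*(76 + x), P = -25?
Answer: 3216/11 ≈ 292.36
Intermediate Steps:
U = 9625 (U = (-100 - 25)*(76 - 153) = -125*(-77) = 9625)
W(y) = 9625/y
28140/W((7 + 3)²) = 28140/((9625/((7 + 3)²))) = 28140/((9625/(10²))) = 28140/((9625/100)) = 28140/((9625*(1/100))) = 28140/(385/4) = 28140*(4/385) = 3216/11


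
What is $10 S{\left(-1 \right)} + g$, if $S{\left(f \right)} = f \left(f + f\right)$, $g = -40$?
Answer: $-20$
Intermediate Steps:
$S{\left(f \right)} = 2 f^{2}$ ($S{\left(f \right)} = f 2 f = 2 f^{2}$)
$10 S{\left(-1 \right)} + g = 10 \cdot 2 \left(-1\right)^{2} - 40 = 10 \cdot 2 \cdot 1 - 40 = 10 \cdot 2 - 40 = 20 - 40 = -20$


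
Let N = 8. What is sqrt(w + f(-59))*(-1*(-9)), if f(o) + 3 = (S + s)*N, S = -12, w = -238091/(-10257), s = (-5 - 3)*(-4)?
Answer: 6*sqrt(4739862270)/3419 ≈ 120.82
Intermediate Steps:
s = 32 (s = -8*(-4) = 32)
w = 238091/10257 (w = -238091*(-1/10257) = 238091/10257 ≈ 23.213)
f(o) = 157 (f(o) = -3 + (-12 + 32)*8 = -3 + 20*8 = -3 + 160 = 157)
sqrt(w + f(-59))*(-1*(-9)) = sqrt(238091/10257 + 157)*(-1*(-9)) = sqrt(1848440/10257)*9 = (2*sqrt(4739862270)/10257)*9 = 6*sqrt(4739862270)/3419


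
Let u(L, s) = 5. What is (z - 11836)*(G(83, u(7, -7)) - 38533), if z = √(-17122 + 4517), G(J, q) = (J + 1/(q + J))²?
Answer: 65914825763/176 - 245036527*I*√12605/7744 ≈ 3.7452e+8 - 3.5525e+6*I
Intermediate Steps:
G(J, q) = (J + 1/(J + q))²
z = I*√12605 (z = √(-12605) = I*√12605 ≈ 112.27*I)
(z - 11836)*(G(83, u(7, -7)) - 38533) = (I*√12605 - 11836)*((1 + 83² + 83*5)²/(83 + 5)² - 38533) = (-11836 + I*√12605)*((1 + 6889 + 415)²/88² - 38533) = (-11836 + I*√12605)*((1/7744)*7305² - 38533) = (-11836 + I*√12605)*((1/7744)*53363025 - 38533) = (-11836 + I*√12605)*(53363025/7744 - 38533) = (-11836 + I*√12605)*(-245036527/7744) = 65914825763/176 - 245036527*I*√12605/7744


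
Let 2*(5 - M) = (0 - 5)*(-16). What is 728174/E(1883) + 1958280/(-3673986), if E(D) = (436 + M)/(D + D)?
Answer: 1679197181316624/245544731 ≈ 6.8387e+6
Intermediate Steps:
M = -35 (M = 5 - (0 - 5)*(-16)/2 = 5 - (-5)*(-16)/2 = 5 - ½*80 = 5 - 40 = -35)
E(D) = 401/(2*D) (E(D) = (436 - 35)/(D + D) = 401/((2*D)) = 401*(1/(2*D)) = 401/(2*D))
728174/E(1883) + 1958280/(-3673986) = 728174/(((401/2)/1883)) + 1958280/(-3673986) = 728174/(((401/2)*(1/1883))) + 1958280*(-1/3673986) = 728174/(401/3766) - 326380/612331 = 728174*(3766/401) - 326380/612331 = 2742303284/401 - 326380/612331 = 1679197181316624/245544731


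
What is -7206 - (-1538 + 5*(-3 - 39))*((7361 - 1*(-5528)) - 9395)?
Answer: 6100306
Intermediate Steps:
-7206 - (-1538 + 5*(-3 - 39))*((7361 - 1*(-5528)) - 9395) = -7206 - (-1538 + 5*(-42))*((7361 + 5528) - 9395) = -7206 - (-1538 - 210)*(12889 - 9395) = -7206 - (-1748)*3494 = -7206 - 1*(-6107512) = -7206 + 6107512 = 6100306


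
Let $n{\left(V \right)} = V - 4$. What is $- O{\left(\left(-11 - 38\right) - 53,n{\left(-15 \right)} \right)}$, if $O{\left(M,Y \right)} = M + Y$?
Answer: $121$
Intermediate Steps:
$n{\left(V \right)} = -4 + V$
$- O{\left(\left(-11 - 38\right) - 53,n{\left(-15 \right)} \right)} = - (\left(\left(-11 - 38\right) - 53\right) - 19) = - (\left(-49 - 53\right) - 19) = - (-102 - 19) = \left(-1\right) \left(-121\right) = 121$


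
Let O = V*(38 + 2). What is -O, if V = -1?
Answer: 40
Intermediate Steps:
O = -40 (O = -(38 + 2) = -1*40 = -40)
-O = -1*(-40) = 40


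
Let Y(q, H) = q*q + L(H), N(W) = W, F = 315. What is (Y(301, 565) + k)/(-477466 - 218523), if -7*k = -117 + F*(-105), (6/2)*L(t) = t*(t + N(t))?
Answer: -6471347/14615769 ≈ -0.44276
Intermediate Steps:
L(t) = 2*t**2/3 (L(t) = (t*(t + t))/3 = (t*(2*t))/3 = (2*t**2)/3 = 2*t**2/3)
k = 33192/7 (k = -(-117 + 315*(-105))/7 = -(-117 - 33075)/7 = -1/7*(-33192) = 33192/7 ≈ 4741.7)
Y(q, H) = q**2 + 2*H**2/3 (Y(q, H) = q*q + 2*H**2/3 = q**2 + 2*H**2/3)
(Y(301, 565) + k)/(-477466 - 218523) = ((301**2 + (2/3)*565**2) + 33192/7)/(-477466 - 218523) = ((90601 + (2/3)*319225) + 33192/7)/(-695989) = ((90601 + 638450/3) + 33192/7)*(-1/695989) = (910253/3 + 33192/7)*(-1/695989) = (6471347/21)*(-1/695989) = -6471347/14615769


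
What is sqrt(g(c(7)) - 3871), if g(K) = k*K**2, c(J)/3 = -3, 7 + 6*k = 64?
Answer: I*sqrt(12406)/2 ≈ 55.691*I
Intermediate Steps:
k = 19/2 (k = -7/6 + (1/6)*64 = -7/6 + 32/3 = 19/2 ≈ 9.5000)
c(J) = -9 (c(J) = 3*(-3) = -9)
g(K) = 19*K**2/2
sqrt(g(c(7)) - 3871) = sqrt((19/2)*(-9)**2 - 3871) = sqrt((19/2)*81 - 3871) = sqrt(1539/2 - 3871) = sqrt(-6203/2) = I*sqrt(12406)/2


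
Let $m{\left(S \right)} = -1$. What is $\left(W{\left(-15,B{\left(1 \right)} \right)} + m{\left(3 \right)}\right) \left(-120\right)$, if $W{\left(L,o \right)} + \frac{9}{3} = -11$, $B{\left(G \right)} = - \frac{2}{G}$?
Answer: $1800$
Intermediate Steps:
$W{\left(L,o \right)} = -14$ ($W{\left(L,o \right)} = -3 - 11 = -14$)
$\left(W{\left(-15,B{\left(1 \right)} \right)} + m{\left(3 \right)}\right) \left(-120\right) = \left(-14 - 1\right) \left(-120\right) = \left(-15\right) \left(-120\right) = 1800$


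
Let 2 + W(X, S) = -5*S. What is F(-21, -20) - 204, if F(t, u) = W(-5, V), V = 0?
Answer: -206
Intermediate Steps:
W(X, S) = -2 - 5*S
F(t, u) = -2 (F(t, u) = -2 - 5*0 = -2 + 0 = -2)
F(-21, -20) - 204 = -2 - 204 = -206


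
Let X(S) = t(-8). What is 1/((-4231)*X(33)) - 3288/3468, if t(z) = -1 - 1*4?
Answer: -5796181/6113795 ≈ -0.94805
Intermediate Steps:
t(z) = -5 (t(z) = -1 - 4 = -5)
X(S) = -5
1/((-4231)*X(33)) - 3288/3468 = 1/(-4231*(-5)) - 3288/3468 = -1/4231*(-⅕) - 3288*1/3468 = 1/21155 - 274/289 = -5796181/6113795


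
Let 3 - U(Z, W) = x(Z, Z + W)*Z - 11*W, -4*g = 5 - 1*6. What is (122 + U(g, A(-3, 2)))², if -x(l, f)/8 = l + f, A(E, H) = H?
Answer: 23104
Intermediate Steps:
x(l, f) = -8*f - 8*l (x(l, f) = -8*(l + f) = -8*(f + l) = -8*f - 8*l)
g = ¼ (g = -(5 - 1*6)/4 = -(5 - 6)/4 = -¼*(-1) = ¼ ≈ 0.25000)
U(Z, W) = 3 + 11*W - Z*(-16*Z - 8*W) (U(Z, W) = 3 - ((-8*(Z + W) - 8*Z)*Z - 11*W) = 3 - ((-8*(W + Z) - 8*Z)*Z - 11*W) = 3 - (((-8*W - 8*Z) - 8*Z)*Z - 11*W) = 3 - ((-16*Z - 8*W)*Z - 11*W) = 3 - (Z*(-16*Z - 8*W) - 11*W) = 3 - (-11*W + Z*(-16*Z - 8*W)) = 3 + (11*W - Z*(-16*Z - 8*W)) = 3 + 11*W - Z*(-16*Z - 8*W))
(122 + U(g, A(-3, 2)))² = (122 + (3 + 11*2 + 8*(¼)*(2 + 2*(¼))))² = (122 + (3 + 22 + 8*(¼)*(2 + ½)))² = (122 + (3 + 22 + 8*(¼)*(5/2)))² = (122 + (3 + 22 + 5))² = (122 + 30)² = 152² = 23104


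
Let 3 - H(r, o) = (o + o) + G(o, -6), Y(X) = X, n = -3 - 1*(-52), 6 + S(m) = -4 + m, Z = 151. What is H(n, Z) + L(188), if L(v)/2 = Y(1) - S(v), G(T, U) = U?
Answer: -647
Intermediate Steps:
S(m) = -10 + m (S(m) = -6 + (-4 + m) = -10 + m)
n = 49 (n = -3 + 52 = 49)
H(r, o) = 9 - 2*o (H(r, o) = 3 - ((o + o) - 6) = 3 - (2*o - 6) = 3 - (-6 + 2*o) = 3 + (6 - 2*o) = 9 - 2*o)
L(v) = 22 - 2*v (L(v) = 2*(1 - (-10 + v)) = 2*(1 + (10 - v)) = 2*(11 - v) = 22 - 2*v)
H(n, Z) + L(188) = (9 - 2*151) + (22 - 2*188) = (9 - 302) + (22 - 376) = -293 - 354 = -647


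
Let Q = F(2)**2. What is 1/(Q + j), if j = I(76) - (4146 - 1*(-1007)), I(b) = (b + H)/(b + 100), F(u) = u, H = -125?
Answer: -176/906273 ≈ -0.00019420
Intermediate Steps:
I(b) = (-125 + b)/(100 + b) (I(b) = (b - 125)/(b + 100) = (-125 + b)/(100 + b))
Q = 4 (Q = 2**2 = 4)
j = -906977/176 (j = (-125 + 76)/(100 + 76) - (4146 - 1*(-1007)) = -49/176 - (4146 + 1007) = (1/176)*(-49) - 1*5153 = -49/176 - 5153 = -906977/176 ≈ -5153.3)
1/(Q + j) = 1/(4 - 906977/176) = 1/(-906273/176) = -176/906273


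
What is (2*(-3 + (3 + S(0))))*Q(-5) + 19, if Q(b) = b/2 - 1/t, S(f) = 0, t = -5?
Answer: 19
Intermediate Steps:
Q(b) = ⅕ + b/2 (Q(b) = b/2 - 1/(-5) = b*(½) - 1*(-⅕) = b/2 + ⅕ = ⅕ + b/2)
(2*(-3 + (3 + S(0))))*Q(-5) + 19 = (2*(-3 + (3 + 0)))*(⅕ + (½)*(-5)) + 19 = (2*(-3 + 3))*(⅕ - 5/2) + 19 = (2*0)*(-23/10) + 19 = 0*(-23/10) + 19 = 0 + 19 = 19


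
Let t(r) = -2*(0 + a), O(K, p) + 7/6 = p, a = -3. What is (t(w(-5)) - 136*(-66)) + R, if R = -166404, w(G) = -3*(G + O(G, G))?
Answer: -157422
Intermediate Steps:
O(K, p) = -7/6 + p
w(G) = 7/2 - 6*G (w(G) = -3*(G + (-7/6 + G)) = -3*(-7/6 + 2*G) = 7/2 - 6*G)
t(r) = 6 (t(r) = -2*(0 - 3) = -2*(-3) = 6)
(t(w(-5)) - 136*(-66)) + R = (6 - 136*(-66)) - 166404 = (6 + 8976) - 166404 = 8982 - 166404 = -157422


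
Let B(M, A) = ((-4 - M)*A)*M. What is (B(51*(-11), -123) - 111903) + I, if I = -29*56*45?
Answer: 38249688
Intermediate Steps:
B(M, A) = A*M*(-4 - M) (B(M, A) = (A*(-4 - M))*M = A*M*(-4 - M))
I = -73080 (I = -1624*45 = -73080)
(B(51*(-11), -123) - 111903) + I = (-1*(-123)*51*(-11)*(4 + 51*(-11)) - 111903) - 73080 = (-1*(-123)*(-561)*(4 - 561) - 111903) - 73080 = (-1*(-123)*(-561)*(-557) - 111903) - 73080 = (38434671 - 111903) - 73080 = 38322768 - 73080 = 38249688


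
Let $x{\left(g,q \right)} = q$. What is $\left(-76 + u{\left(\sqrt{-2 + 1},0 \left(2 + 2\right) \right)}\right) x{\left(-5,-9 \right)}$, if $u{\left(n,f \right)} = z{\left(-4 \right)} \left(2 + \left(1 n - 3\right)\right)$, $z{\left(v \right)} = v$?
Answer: $648 + 36 i \approx 648.0 + 36.0 i$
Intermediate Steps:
$u{\left(n,f \right)} = 4 - 4 n$ ($u{\left(n,f \right)} = - 4 \left(2 + \left(1 n - 3\right)\right) = - 4 \left(2 + \left(n - 3\right)\right) = - 4 \left(2 + \left(-3 + n\right)\right) = - 4 \left(-1 + n\right) = 4 - 4 n$)
$\left(-76 + u{\left(\sqrt{-2 + 1},0 \left(2 + 2\right) \right)}\right) x{\left(-5,-9 \right)} = \left(-76 + \left(4 - 4 \sqrt{-2 + 1}\right)\right) \left(-9\right) = \left(-76 + \left(4 - 4 \sqrt{-1}\right)\right) \left(-9\right) = \left(-76 + \left(4 - 4 i\right)\right) \left(-9\right) = \left(-72 - 4 i\right) \left(-9\right) = 648 + 36 i$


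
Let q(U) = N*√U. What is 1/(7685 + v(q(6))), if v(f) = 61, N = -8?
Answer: 1/7746 ≈ 0.00012910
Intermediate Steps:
q(U) = -8*√U
1/(7685 + v(q(6))) = 1/(7685 + 61) = 1/7746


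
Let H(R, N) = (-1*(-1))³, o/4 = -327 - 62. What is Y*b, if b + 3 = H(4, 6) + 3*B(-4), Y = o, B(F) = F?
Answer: 21784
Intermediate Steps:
o = -1556 (o = 4*(-327 - 62) = 4*(-389) = -1556)
Y = -1556
H(R, N) = 1 (H(R, N) = 1³ = 1)
b = -14 (b = -3 + (1 + 3*(-4)) = -3 + (1 - 12) = -3 - 11 = -14)
Y*b = -1556*(-14) = 21784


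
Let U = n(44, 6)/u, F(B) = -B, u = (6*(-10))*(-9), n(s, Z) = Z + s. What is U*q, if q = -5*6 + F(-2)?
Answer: -70/27 ≈ -2.5926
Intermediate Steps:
u = 540 (u = -60*(-9) = 540)
q = -28 (q = -5*6 - 1*(-2) = -30 + 2 = -28)
U = 5/54 (U = (6 + 44)/540 = 50*(1/540) = 5/54 ≈ 0.092593)
U*q = (5/54)*(-28) = -70/27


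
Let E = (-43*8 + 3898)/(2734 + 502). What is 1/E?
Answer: 1618/1777 ≈ 0.91052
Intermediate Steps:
E = 1777/1618 (E = (-344 + 3898)/3236 = 3554*(1/3236) = 1777/1618 ≈ 1.0983)
1/E = 1/(1777/1618) = 1618/1777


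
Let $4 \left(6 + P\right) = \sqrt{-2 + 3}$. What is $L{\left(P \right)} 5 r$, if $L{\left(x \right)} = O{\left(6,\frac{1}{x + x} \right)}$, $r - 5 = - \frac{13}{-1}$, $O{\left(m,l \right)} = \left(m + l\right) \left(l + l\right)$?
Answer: $- \frac{48960}{529} \approx -92.552$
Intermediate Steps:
$P = - \frac{23}{4}$ ($P = -6 + \frac{\sqrt{-2 + 3}}{4} = -6 + \frac{\sqrt{1}}{4} = -6 + \frac{1}{4} \cdot 1 = -6 + \frac{1}{4} = - \frac{23}{4} \approx -5.75$)
$O{\left(m,l \right)} = 2 l \left(l + m\right)$ ($O{\left(m,l \right)} = \left(l + m\right) 2 l = 2 l \left(l + m\right)$)
$r = 18$ ($r = 5 - \frac{13}{-1} = 5 - -13 = 5 + 13 = 18$)
$L{\left(x \right)} = \frac{6 + \frac{1}{2 x}}{x}$ ($L{\left(x \right)} = \frac{2 \left(\frac{1}{x + x} + 6\right)}{x + x} = \frac{2 \left(\frac{1}{2 x} + 6\right)}{2 x} = 2 \frac{1}{2 x} \left(\frac{1}{2 x} + 6\right) = 2 \frac{1}{2 x} \left(6 + \frac{1}{2 x}\right) = \frac{6 + \frac{1}{2 x}}{x}$)
$L{\left(P \right)} 5 r = \frac{1 + 12 \left(- \frac{23}{4}\right)}{2 \cdot \frac{529}{16}} \cdot 5 \cdot 18 = \frac{1}{2} \cdot \frac{16}{529} \left(1 - 69\right) 5 \cdot 18 = \frac{1}{2} \cdot \frac{16}{529} \left(-68\right) 5 \cdot 18 = \left(- \frac{544}{529}\right) 5 \cdot 18 = \left(- \frac{2720}{529}\right) 18 = - \frac{48960}{529}$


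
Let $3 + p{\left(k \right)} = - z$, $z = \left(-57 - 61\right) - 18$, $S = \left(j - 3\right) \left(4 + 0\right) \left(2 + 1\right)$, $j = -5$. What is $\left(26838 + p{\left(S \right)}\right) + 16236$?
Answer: $43207$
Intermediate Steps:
$S = -96$ ($S = \left(-5 - 3\right) \left(4 + 0\right) \left(2 + 1\right) = - 8 \cdot 4 \cdot 3 = \left(-8\right) 12 = -96$)
$z = -136$ ($z = -118 - 18 = -136$)
$p{\left(k \right)} = 133$ ($p{\left(k \right)} = -3 - -136 = -3 + 136 = 133$)
$\left(26838 + p{\left(S \right)}\right) + 16236 = \left(26838 + 133\right) + 16236 = 26971 + 16236 = 43207$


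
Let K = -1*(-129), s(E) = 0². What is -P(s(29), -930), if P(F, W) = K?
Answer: -129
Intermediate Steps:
s(E) = 0
K = 129
P(F, W) = 129
-P(s(29), -930) = -1*129 = -129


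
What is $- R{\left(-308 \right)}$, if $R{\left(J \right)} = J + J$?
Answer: $616$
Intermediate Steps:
$R{\left(J \right)} = 2 J$
$- R{\left(-308 \right)} = - 2 \left(-308\right) = \left(-1\right) \left(-616\right) = 616$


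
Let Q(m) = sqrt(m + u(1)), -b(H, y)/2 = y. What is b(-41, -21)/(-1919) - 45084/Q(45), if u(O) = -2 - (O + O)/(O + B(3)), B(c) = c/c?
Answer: -42/1919 - 7514*sqrt(42)/7 ≈ -6956.6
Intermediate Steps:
b(H, y) = -2*y
B(c) = 1
u(O) = -2 - 2*O/(1 + O) (u(O) = -2 - (O + O)/(O + 1) = -2 - 2*O/(1 + O))
Q(m) = sqrt(-3 + m) (Q(m) = sqrt(m + 2*(-1 - 2*1)/(1 + 1)) = sqrt(m + 2*(-1 - 2)/2) = sqrt(m + 2*(1/2)*(-3)) = sqrt(m - 3) = sqrt(-3 + m))
b(-41, -21)/(-1919) - 45084/Q(45) = -2*(-21)/(-1919) - 45084/sqrt(-3 + 45) = 42*(-1/1919) - 45084*sqrt(42)/42 = -42/1919 - 7514*sqrt(42)/7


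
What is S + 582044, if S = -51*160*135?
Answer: -519556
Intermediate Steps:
S = -1101600 (S = -8160*135 = -1101600)
S + 582044 = -1101600 + 582044 = -519556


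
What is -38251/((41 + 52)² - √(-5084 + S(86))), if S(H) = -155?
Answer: -10672029/2413240 - 497263*I*√31/74810440 ≈ -4.4223 - 0.037009*I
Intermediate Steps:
-38251/((41 + 52)² - √(-5084 + S(86))) = -38251/((41 + 52)² - √(-5084 - 155)) = -38251/(93² - √(-5239)) = -38251/(8649 - 13*I*√31)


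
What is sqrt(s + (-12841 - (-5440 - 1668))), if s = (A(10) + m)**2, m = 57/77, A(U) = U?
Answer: 2*I*sqrt(8326757)/77 ≈ 74.951*I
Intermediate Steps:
m = 57/77 (m = 57*(1/77) = 57/77 ≈ 0.74026)
s = 683929/5929 (s = (10 + 57/77)**2 = (827/77)**2 = 683929/5929 ≈ 115.35)
sqrt(s + (-12841 - (-5440 - 1668))) = sqrt(683929/5929 + (-12841 - (-5440 - 1668))) = sqrt(683929/5929 + (-12841 - 1*(-7108))) = sqrt(683929/5929 + (-12841 + 7108)) = sqrt(683929/5929 - 5733) = sqrt(-33307028/5929) = 2*I*sqrt(8326757)/77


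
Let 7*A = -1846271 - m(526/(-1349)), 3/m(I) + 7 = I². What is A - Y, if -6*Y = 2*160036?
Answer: -6118198435898/29077839 ≈ -2.1041e+5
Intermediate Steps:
m(I) = 3/(-7 + I²)
A = -7669365449966/29077839 (A = (-1846271 - 3/(-7 + (526/(-1349))²))/7 = (-1846271 - 3/(-7 + (526*(-1/1349))²))/7 = (-1846271 - 3/(-7 + (-526/1349)²))/7 = (-1846271 - 3/(-7 + 276676/1819801))/7 = (-1846271 - 3/(-12461931/1819801))/7 = (-1846271 - 3*(-1819801)/12461931)/7 = (-1846271 - 1*(-1819801/4153977))/7 = (-1846271 + 1819801/4153977)/7 = (⅐)*(-7669365449966/4153977) = -7669365449966/29077839 ≈ -2.6375e+5)
Y = -160036/3 ≈ -53345.
A - Y = -7669365449966/29077839 - 1*(-160036/3) = -7669365449966/29077839 + 160036/3 = -6118198435898/29077839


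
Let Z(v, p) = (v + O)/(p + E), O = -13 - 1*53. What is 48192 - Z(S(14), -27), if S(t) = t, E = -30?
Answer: 2746892/57 ≈ 48191.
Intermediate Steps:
O = -66 (O = -13 - 53 = -66)
Z(v, p) = (-66 + v)/(-30 + p) (Z(v, p) = (v - 66)/(p - 30) = (-66 + v)/(-30 + p))
48192 - Z(S(14), -27) = 48192 - (-66 + 14)/(-30 - 27) = 48192 - (-52)/(-57) = 48192 - (-1)*(-52)/57 = 48192 - 1*52/57 = 48192 - 52/57 = 2746892/57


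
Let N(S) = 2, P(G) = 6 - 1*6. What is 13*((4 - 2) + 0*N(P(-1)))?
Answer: 26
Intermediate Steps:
P(G) = 0 (P(G) = 6 - 6 = 0)
13*((4 - 2) + 0*N(P(-1))) = 13*((4 - 2) + 0*2) = 13*(2 + 0) = 13*2 = 26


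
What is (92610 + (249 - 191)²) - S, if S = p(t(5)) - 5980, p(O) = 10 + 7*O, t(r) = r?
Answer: 101909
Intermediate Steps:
S = -5935 (S = (10 + 7*5) - 5980 = (10 + 35) - 5980 = 45 - 5980 = -5935)
(92610 + (249 - 191)²) - S = (92610 + (249 - 191)²) - 1*(-5935) = (92610 + 58²) + 5935 = (92610 + 3364) + 5935 = 95974 + 5935 = 101909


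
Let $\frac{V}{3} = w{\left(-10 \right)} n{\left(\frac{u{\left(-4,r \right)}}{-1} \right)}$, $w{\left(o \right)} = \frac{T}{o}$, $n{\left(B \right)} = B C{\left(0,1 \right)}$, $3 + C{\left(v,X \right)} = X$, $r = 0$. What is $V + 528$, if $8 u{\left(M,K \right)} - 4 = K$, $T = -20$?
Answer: $534$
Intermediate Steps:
$C{\left(v,X \right)} = -3 + X$
$u{\left(M,K \right)} = \frac{1}{2} + \frac{K}{8}$
$n{\left(B \right)} = - 2 B$ ($n{\left(B \right)} = B \left(-3 + 1\right) = B \left(-2\right) = - 2 B$)
$w{\left(o \right)} = - \frac{20}{o}$
$V = 6$ ($V = 3 - \frac{20}{-10} \left(- 2 \frac{\frac{1}{2} + \frac{1}{8} \cdot 0}{-1}\right) = 3 \left(-20\right) \left(- \frac{1}{10}\right) \left(- 2 \left(\frac{1}{2} + 0\right) \left(-1\right)\right) = 3 \cdot 2 \left(- 2 \cdot \frac{1}{2} \left(-1\right)\right) = 3 \cdot 2 \left(\left(-2\right) \left(- \frac{1}{2}\right)\right) = 3 \cdot 2 \cdot 1 = 3 \cdot 2 = 6$)
$V + 528 = 6 + 528 = 534$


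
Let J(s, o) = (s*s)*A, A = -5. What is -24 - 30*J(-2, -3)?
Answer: 576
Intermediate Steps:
J(s, o) = -5*s² (J(s, o) = (s*s)*(-5) = s²*(-5) = -5*s²)
-24 - 30*J(-2, -3) = -24 - (-150)*(-2)² = -24 - (-150)*4 = -24 - 30*(-20) = -24 + 600 = 576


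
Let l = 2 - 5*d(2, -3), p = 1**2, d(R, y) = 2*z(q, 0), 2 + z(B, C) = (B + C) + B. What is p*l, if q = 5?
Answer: -78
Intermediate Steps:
z(B, C) = -2 + C + 2*B (z(B, C) = -2 + ((B + C) + B) = -2 + (C + 2*B) = -2 + C + 2*B)
d(R, y) = 16 (d(R, y) = 2*(-2 + 0 + 2*5) = 2*(-2 + 0 + 10) = 2*8 = 16)
p = 1
l = -78 (l = 2 - 5*16 = 2 - 80 = -78)
p*l = 1*(-78) = -78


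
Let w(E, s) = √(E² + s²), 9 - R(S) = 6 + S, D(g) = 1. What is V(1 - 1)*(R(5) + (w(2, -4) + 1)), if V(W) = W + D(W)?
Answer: -1 + 2*√5 ≈ 3.4721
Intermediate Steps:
R(S) = 3 - S (R(S) = 9 - (6 + S) = 9 + (-6 - S) = 3 - S)
V(W) = 1 + W (V(W) = W + 1 = 1 + W)
V(1 - 1)*(R(5) + (w(2, -4) + 1)) = (1 + (1 - 1))*((3 - 1*5) + (√(2² + (-4)²) + 1)) = (1 + 0)*((3 - 5) + (√(4 + 16) + 1)) = 1*(-2 + (√20 + 1)) = 1*(-2 + (2*√5 + 1)) = 1*(-2 + (1 + 2*√5)) = 1*(-1 + 2*√5) = -1 + 2*√5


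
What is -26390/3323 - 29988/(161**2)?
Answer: -15993986/1757867 ≈ -9.0985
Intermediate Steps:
-26390/3323 - 29988/(161**2) = -26390*1/3323 - 29988/25921 = -26390/3323 - 29988*1/25921 = -26390/3323 - 612/529 = -15993986/1757867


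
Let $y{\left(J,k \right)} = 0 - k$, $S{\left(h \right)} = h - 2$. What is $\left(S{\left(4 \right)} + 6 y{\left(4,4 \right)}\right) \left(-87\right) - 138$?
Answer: $1776$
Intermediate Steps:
$S{\left(h \right)} = -2 + h$
$y{\left(J,k \right)} = - k$
$\left(S{\left(4 \right)} + 6 y{\left(4,4 \right)}\right) \left(-87\right) - 138 = \left(\left(-2 + 4\right) + 6 \left(\left(-1\right) 4\right)\right) \left(-87\right) - 138 = \left(2 + 6 \left(-4\right)\right) \left(-87\right) - 138 = \left(2 - 24\right) \left(-87\right) - 138 = \left(-22\right) \left(-87\right) - 138 = 1914 - 138 = 1776$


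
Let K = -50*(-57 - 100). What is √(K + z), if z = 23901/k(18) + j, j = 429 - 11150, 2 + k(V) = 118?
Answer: I*√8964915/58 ≈ 51.623*I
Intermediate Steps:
k(V) = 116 (k(V) = -2 + 118 = 116)
K = 7850 (K = -50*(-157) = 7850)
j = -10721
z = -1219735/116 (z = 23901/116 - 10721 = -1219735/116 ≈ -10515.)
√(K + z) = √(7850 - 1219735/116) = √(-309135/116) = I*√8964915/58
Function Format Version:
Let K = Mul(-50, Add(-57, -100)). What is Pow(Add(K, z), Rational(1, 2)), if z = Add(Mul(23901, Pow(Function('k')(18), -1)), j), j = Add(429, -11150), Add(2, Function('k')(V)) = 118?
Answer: Mul(Rational(1, 58), I, Pow(8964915, Rational(1, 2))) ≈ Mul(51.623, I)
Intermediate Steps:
Function('k')(V) = 116 (Function('k')(V) = Add(-2, 118) = 116)
K = 7850 (K = Mul(-50, -157) = 7850)
j = -10721
z = Rational(-1219735, 116) (z = Add(Mul(23901, Pow(116, -1)), -10721) = Add(Mul(23901, Rational(1, 116)), -10721) = Add(Rational(23901, 116), -10721) = Rational(-1219735, 116) ≈ -10515.)
Pow(Add(K, z), Rational(1, 2)) = Pow(Add(7850, Rational(-1219735, 116)), Rational(1, 2)) = Pow(Rational(-309135, 116), Rational(1, 2)) = Mul(Rational(1, 58), I, Pow(8964915, Rational(1, 2)))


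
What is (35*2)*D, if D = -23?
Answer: -1610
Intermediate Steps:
(35*2)*D = (35*2)*(-23) = 70*(-23) = -1610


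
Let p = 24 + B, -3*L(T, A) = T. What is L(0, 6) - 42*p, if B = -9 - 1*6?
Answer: -378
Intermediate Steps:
L(T, A) = -T/3
B = -15 (B = -9 - 6 = -15)
p = 9 (p = 24 - 15 = 9)
L(0, 6) - 42*p = -⅓*0 - 42*9 = 0 - 378 = -378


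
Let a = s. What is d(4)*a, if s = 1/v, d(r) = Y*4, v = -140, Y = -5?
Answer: ⅐ ≈ 0.14286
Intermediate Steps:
d(r) = -20 (d(r) = -5*4 = -20)
s = -1/140 (s = 1/(-140) = -1/140 ≈ -0.0071429)
a = -1/140 ≈ -0.0071429
d(4)*a = -20*(-1/140) = ⅐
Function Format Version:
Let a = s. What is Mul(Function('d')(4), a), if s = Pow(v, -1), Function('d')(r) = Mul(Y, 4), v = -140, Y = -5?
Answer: Rational(1, 7) ≈ 0.14286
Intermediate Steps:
Function('d')(r) = -20 (Function('d')(r) = Mul(-5, 4) = -20)
s = Rational(-1, 140) (s = Pow(-140, -1) = Rational(-1, 140) ≈ -0.0071429)
a = Rational(-1, 140) ≈ -0.0071429
Mul(Function('d')(4), a) = Mul(-20, Rational(-1, 140)) = Rational(1, 7)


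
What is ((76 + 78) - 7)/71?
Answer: 147/71 ≈ 2.0704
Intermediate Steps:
((76 + 78) - 7)/71 = (154 - 7)*(1/71) = 147*(1/71) = 147/71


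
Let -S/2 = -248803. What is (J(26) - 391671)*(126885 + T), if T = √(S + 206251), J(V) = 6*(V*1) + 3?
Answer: -49677000120 - 4306632*√5817 ≈ -5.0005e+10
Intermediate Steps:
S = 497606 (S = -2*(-248803) = 497606)
J(V) = 3 + 6*V (J(V) = 6*V + 3 = 3 + 6*V)
T = 11*√5817 (T = √(497606 + 206251) = √703857 = 11*√5817 ≈ 838.96)
(J(26) - 391671)*(126885 + T) = ((3 + 6*26) - 391671)*(126885 + 11*√5817) = ((3 + 156) - 391671)*(126885 + 11*√5817) = (159 - 391671)*(126885 + 11*√5817) = -391512*(126885 + 11*√5817) = -49677000120 - 4306632*√5817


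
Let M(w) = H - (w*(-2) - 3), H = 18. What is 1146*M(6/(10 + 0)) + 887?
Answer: 131641/5 ≈ 26328.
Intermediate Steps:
M(w) = 21 + 2*w (M(w) = 18 - (w*(-2) - 3) = 18 - (-2*w - 3) = 18 - (-3 - 2*w) = 18 + (3 + 2*w) = 21 + 2*w)
1146*M(6/(10 + 0)) + 887 = 1146*(21 + 2*(6/(10 + 0))) + 887 = 1146*(21 + 2*(6/10)) + 887 = 1146*(21 + 2*((1/10)*6)) + 887 = 1146*(21 + 2*(3/5)) + 887 = 1146*(21 + 6/5) + 887 = 1146*(111/5) + 887 = 127206/5 + 887 = 131641/5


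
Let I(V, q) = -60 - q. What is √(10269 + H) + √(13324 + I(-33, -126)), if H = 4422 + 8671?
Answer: √13390 + √23362 ≈ 268.56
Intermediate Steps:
H = 13093
√(10269 + H) + √(13324 + I(-33, -126)) = √(10269 + 13093) + √(13324 + (-60 - 1*(-126))) = √23362 + √(13324 + (-60 + 126)) = √23362 + √(13324 + 66) = √23362 + √13390 = √13390 + √23362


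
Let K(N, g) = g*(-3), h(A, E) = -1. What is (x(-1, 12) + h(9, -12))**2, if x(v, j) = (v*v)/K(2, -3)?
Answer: 64/81 ≈ 0.79012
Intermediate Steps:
K(N, g) = -3*g
x(v, j) = v**2/9 (x(v, j) = (v*v)/((-3*(-3))) = v**2/9)
(x(-1, 12) + h(9, -12))**2 = ((1/9)*(-1)**2 - 1)**2 = ((1/9)*1 - 1)**2 = (1/9 - 1)**2 = (-8/9)**2 = 64/81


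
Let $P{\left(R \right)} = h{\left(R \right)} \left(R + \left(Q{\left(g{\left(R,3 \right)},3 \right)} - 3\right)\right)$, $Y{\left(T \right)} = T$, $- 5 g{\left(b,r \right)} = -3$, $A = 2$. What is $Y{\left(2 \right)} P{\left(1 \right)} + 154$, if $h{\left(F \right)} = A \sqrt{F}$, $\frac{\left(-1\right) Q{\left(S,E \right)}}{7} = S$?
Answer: $\frac{646}{5} \approx 129.2$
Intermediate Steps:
$g{\left(b,r \right)} = \frac{3}{5}$ ($g{\left(b,r \right)} = \left(- \frac{1}{5}\right) \left(-3\right) = \frac{3}{5}$)
$Q{\left(S,E \right)} = - 7 S$
$h{\left(F \right)} = 2 \sqrt{F}$
$P{\left(R \right)} = 2 \sqrt{R} \left(- \frac{36}{5} + R\right)$ ($P{\left(R \right)} = 2 \sqrt{R} \left(R - \frac{36}{5}\right) = 2 \sqrt{R} \left(- \frac{36}{5} + R\right)$)
$Y{\left(2 \right)} P{\left(1 \right)} + 154 = 2 \sqrt{1} \left(- \frac{72}{5} + 2 \cdot 1\right) + 154 = 2 \cdot 1 \left(- \frac{72}{5} + 2\right) + 154 = 2 \cdot 1 \left(- \frac{62}{5}\right) + 154 = 2 \left(- \frac{62}{5}\right) + 154 = - \frac{124}{5} + 154 = \frac{646}{5}$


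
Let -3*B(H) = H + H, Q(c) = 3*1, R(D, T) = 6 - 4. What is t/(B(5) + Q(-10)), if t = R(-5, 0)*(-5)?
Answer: 30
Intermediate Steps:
R(D, T) = 2
Q(c) = 3
B(H) = -2*H/3 (B(H) = -(H + H)/3 = -2*H/3)
t = -10 (t = 2*(-5) = -10)
t/(B(5) + Q(-10)) = -10/(-⅔*5 + 3) = -10/(-10/3 + 3) = -10/(-⅓) = -3*(-10) = 30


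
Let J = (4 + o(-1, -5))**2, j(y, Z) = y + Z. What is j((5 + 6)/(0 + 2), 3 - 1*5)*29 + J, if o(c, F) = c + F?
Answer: 211/2 ≈ 105.50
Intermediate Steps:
o(c, F) = F + c
j(y, Z) = Z + y
J = 4 (J = (4 + (-5 - 1))**2 = (4 - 6)**2 = (-2)**2 = 4)
j((5 + 6)/(0 + 2), 3 - 1*5)*29 + J = ((3 - 1*5) + (5 + 6)/(0 + 2))*29 + 4 = ((3 - 5) + 11/2)*29 + 4 = (-2 + 11*(1/2))*29 + 4 = (-2 + 11/2)*29 + 4 = (7/2)*29 + 4 = 203/2 + 4 = 211/2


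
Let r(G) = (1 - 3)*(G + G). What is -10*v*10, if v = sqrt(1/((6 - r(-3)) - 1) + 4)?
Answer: -300*sqrt(21)/7 ≈ -196.40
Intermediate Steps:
r(G) = -4*G
v = 3*sqrt(21)/7 (v = sqrt(1/((6 - (-4)*(-3)) - 1) + 4) = sqrt(1/((6 - 1*12) - 1) + 4) = sqrt(1/((6 - 12) - 1) + 4) = sqrt(1/(-6 - 1) + 4) = sqrt(1/(-7) + 4) = sqrt(-1/7 + 4) = sqrt(27/7) = 3*sqrt(21)/7 ≈ 1.9640)
-10*v*10 = -30*sqrt(21)/7*10 = -300*sqrt(21)/7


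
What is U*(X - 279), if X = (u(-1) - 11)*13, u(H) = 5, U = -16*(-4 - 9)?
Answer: -74256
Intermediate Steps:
U = 208 (U = -16*(-13) = 208)
X = -78 (X = (5 - 11)*13 = -6*13 = -78)
U*(X - 279) = 208*(-78 - 279) = 208*(-357) = -74256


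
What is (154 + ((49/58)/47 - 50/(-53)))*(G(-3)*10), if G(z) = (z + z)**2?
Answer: 4029931620/72239 ≈ 55786.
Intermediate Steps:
G(z) = 4*z**2 (G(z) = (2*z)**2 = 4*z**2)
(154 + ((49/58)/47 - 50/(-53)))*(G(-3)*10) = (154 + ((49/58)/47 - 50/(-53)))*((4*(-3)**2)*10) = (154 + ((49*(1/58))*(1/47) - 50*(-1/53)))*((4*9)*10) = (154 + ((49/58)*(1/47) + 50/53))*(36*10) = (154 + (49/2726 + 50/53))*360 = (154 + 138897/144478)*360 = (22388509/144478)*360 = 4029931620/72239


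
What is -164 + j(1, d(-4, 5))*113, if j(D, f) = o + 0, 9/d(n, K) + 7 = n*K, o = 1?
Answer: -51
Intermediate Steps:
d(n, K) = 9/(-7 + K*n) (d(n, K) = 9/(-7 + n*K) = 9/(-7 + K*n))
j(D, f) = 1 (j(D, f) = 1 + 0 = 1)
-164 + j(1, d(-4, 5))*113 = -164 + 1*113 = -164 + 113 = -51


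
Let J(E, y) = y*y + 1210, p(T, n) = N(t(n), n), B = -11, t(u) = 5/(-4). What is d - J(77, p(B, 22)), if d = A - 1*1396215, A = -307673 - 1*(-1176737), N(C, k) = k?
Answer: -528845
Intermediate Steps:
t(u) = -5/4 (t(u) = 5*(-¼) = -5/4)
p(T, n) = n
A = 869064 (A = -307673 + 1176737 = 869064)
J(E, y) = 1210 + y² (J(E, y) = y² + 1210 = 1210 + y²)
d = -527151 (d = 869064 - 1*1396215 = 869064 - 1396215 = -527151)
d - J(77, p(B, 22)) = -527151 - (1210 + 22²) = -527151 - (1210 + 484) = -527151 - 1*1694 = -527151 - 1694 = -528845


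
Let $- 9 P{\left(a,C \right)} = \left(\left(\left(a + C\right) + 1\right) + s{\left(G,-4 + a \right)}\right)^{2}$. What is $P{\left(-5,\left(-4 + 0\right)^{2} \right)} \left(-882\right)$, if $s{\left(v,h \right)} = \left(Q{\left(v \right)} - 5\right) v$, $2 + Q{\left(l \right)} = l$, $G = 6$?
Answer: $3528$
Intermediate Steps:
$Q{\left(l \right)} = -2 + l$
$s{\left(v,h \right)} = v \left(-7 + v\right)$ ($s{\left(v,h \right)} = \left(\left(-2 + v\right) - 5\right) v = \left(-7 + v\right) v = v \left(-7 + v\right)$)
$P{\left(a,C \right)} = - \frac{\left(-5 + C + a\right)^{2}}{9}$ ($P{\left(a,C \right)} = - \frac{\left(\left(\left(a + C\right) + 1\right) + 6 \left(-7 + 6\right)\right)^{2}}{9} = - \frac{\left(\left(\left(C + a\right) + 1\right) + 6 \left(-1\right)\right)^{2}}{9} = - \frac{\left(\left(1 + C + a\right) - 6\right)^{2}}{9} = - \frac{\left(-5 + C + a\right)^{2}}{9}$)
$P{\left(-5,\left(-4 + 0\right)^{2} \right)} \left(-882\right) = - \frac{\left(-5 + \left(-4 + 0\right)^{2} - 5\right)^{2}}{9} \left(-882\right) = - \frac{\left(-5 + \left(-4\right)^{2} - 5\right)^{2}}{9} \left(-882\right) = - \frac{\left(-5 + 16 - 5\right)^{2}}{9} \left(-882\right) = - \frac{6^{2}}{9} \left(-882\right) = \left(- \frac{1}{9}\right) 36 \left(-882\right) = \left(-4\right) \left(-882\right) = 3528$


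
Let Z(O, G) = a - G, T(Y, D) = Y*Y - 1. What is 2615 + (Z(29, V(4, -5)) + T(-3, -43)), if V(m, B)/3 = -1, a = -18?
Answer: 2608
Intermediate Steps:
T(Y, D) = -1 + Y² (T(Y, D) = Y² - 1 = -1 + Y²)
V(m, B) = -3 (V(m, B) = 3*(-1) = -3)
Z(O, G) = -18 - G
2615 + (Z(29, V(4, -5)) + T(-3, -43)) = 2615 + ((-18 - 1*(-3)) + (-1 + (-3)²)) = 2615 + ((-18 + 3) + (-1 + 9)) = 2615 + (-15 + 8) = 2615 - 7 = 2608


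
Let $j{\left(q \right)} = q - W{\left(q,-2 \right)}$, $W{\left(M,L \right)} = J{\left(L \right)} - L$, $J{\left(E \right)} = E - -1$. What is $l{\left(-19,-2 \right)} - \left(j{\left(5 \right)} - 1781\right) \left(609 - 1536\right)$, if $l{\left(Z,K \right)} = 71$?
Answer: $-1647208$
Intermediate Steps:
$J{\left(E \right)} = 1 + E$ ($J{\left(E \right)} = E + 1 = 1 + E$)
$W{\left(M,L \right)} = 1$ ($W{\left(M,L \right)} = \left(1 + L\right) - L = 1$)
$j{\left(q \right)} = -1 + q$ ($j{\left(q \right)} = q - 1 = -1 + q$)
$l{\left(-19,-2 \right)} - \left(j{\left(5 \right)} - 1781\right) \left(609 - 1536\right) = 71 - \left(\left(-1 + 5\right) - 1781\right) \left(609 - 1536\right) = 71 - \left(4 - 1781\right) \left(-927\right) = 71 - \left(-1777\right) \left(-927\right) = 71 - 1647279 = -1647208$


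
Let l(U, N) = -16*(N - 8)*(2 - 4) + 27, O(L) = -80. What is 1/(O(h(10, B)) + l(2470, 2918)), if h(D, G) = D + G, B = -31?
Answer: 1/93067 ≈ 1.0745e-5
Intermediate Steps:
l(U, N) = -229 + 32*N (l(U, N) = -16*(-8 + N)*(-2) + 27 = -16*(16 - 2*N) + 27 = (-256 + 32*N) + 27 = -229 + 32*N)
1/(O(h(10, B)) + l(2470, 2918)) = 1/(-80 + (-229 + 32*2918)) = 1/(-80 + (-229 + 93376)) = 1/(-80 + 93147) = 1/93067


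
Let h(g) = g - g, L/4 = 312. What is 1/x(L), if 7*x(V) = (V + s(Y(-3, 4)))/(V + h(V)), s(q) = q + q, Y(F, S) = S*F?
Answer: 364/51 ≈ 7.1373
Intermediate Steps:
Y(F, S) = F*S
L = 1248 (L = 4*312 = 1248)
s(q) = 2*q
h(g) = 0
x(V) = (-24 + V)/(7*V) (x(V) = ((V + 2*(-3*4))/(V + 0))/7 = ((V + 2*(-12))/V)/7 = ((V - 24)/V)/7 = ((-24 + V)/V)/7 = (-24 + V)/(7*V))
1/x(L) = 1/((1/7)*(-24 + 1248)/1248) = 1/((1/7)*(1/1248)*1224) = 1/(51/364) = 364/51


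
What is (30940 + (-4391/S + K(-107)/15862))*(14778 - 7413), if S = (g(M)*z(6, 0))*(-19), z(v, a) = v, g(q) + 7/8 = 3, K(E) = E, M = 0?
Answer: 1168174674111275/5123426 ≈ 2.2801e+8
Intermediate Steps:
g(q) = 17/8 (g(q) = -7/8 + 3 = 17/8)
S = -969/4 (S = ((17/8)*6)*(-19) = (51/4)*(-19) = -969/4 ≈ -242.25)
(30940 + (-4391/S + K(-107)/15862))*(14778 - 7413) = (30940 + (-4391/(-969/4) - 107/15862))*(14778 - 7413) = (30940 + (-4391*(-4/969) - 107*1/15862))*7365 = (30940 + (17564/969 - 107/15862))*7365 = (30940 + 278496485/15370278)*7365 = (475834897805/15370278)*7365 = 1168174674111275/5123426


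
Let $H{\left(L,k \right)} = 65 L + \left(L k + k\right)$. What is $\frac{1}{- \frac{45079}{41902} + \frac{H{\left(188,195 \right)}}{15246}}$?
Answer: $\frac{22815639}{48895222} \approx 0.46662$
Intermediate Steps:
$H{\left(L,k \right)} = k + 65 L + L k$ ($H{\left(L,k \right)} = 65 L + \left(k + L k\right) = k + 65 L + L k$)
$\frac{1}{- \frac{45079}{41902} + \frac{H{\left(188,195 \right)}}{15246}} = \frac{1}{- \frac{45079}{41902} + \frac{195 + 65 \cdot 188 + 188 \cdot 195}{15246}} = \frac{1}{\left(-45079\right) \frac{1}{41902} + \left(195 + 12220 + 36660\right) \frac{1}{15246}} = \frac{1}{- \frac{45079}{41902} + 49075 \cdot \frac{1}{15246}} = \frac{1}{- \frac{45079}{41902} + \frac{49075}{15246}} = \frac{1}{\frac{48895222}{22815639}} = \frac{22815639}{48895222}$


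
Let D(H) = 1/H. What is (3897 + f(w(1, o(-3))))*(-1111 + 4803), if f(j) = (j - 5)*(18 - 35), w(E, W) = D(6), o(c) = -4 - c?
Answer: 44073250/3 ≈ 1.4691e+7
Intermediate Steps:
w(E, W) = ⅙ (w(E, W) = 1/6 = ⅙)
f(j) = 85 - 17*j (f(j) = (-5 + j)*(-17) = 85 - 17*j)
(3897 + f(w(1, o(-3))))*(-1111 + 4803) = (3897 + (85 - 17*⅙))*(-1111 + 4803) = (3897 + (85 - 17/6))*3692 = (3897 + 493/6)*3692 = (23875/6)*3692 = 44073250/3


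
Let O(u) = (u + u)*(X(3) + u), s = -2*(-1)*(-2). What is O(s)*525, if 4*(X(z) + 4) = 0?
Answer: 33600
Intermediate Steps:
s = -4 (s = 2*(-2) = -4)
X(z) = -4 (X(z) = -4 + (1/4)*0 = -4 + 0 = -4)
O(u) = 2*u*(-4 + u) (O(u) = (u + u)*(-4 + u) = (2*u)*(-4 + u) = 2*u*(-4 + u))
O(s)*525 = (2*(-4)*(-4 - 4))*525 = (2*(-4)*(-8))*525 = 64*525 = 33600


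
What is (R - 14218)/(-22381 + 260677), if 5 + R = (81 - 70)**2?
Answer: -7051/119148 ≈ -0.059178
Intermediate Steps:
R = 116 (R = -5 + (81 - 70)**2 = -5 + 11**2 = -5 + 121 = 116)
(R - 14218)/(-22381 + 260677) = (116 - 14218)/(-22381 + 260677) = -14102/238296 = -14102*1/238296 = -7051/119148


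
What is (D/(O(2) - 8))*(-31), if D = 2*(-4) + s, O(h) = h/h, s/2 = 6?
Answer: 124/7 ≈ 17.714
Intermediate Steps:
s = 12 (s = 2*6 = 12)
O(h) = 1
D = 4 (D = 2*(-4) + 12 = -8 + 12 = 4)
(D/(O(2) - 8))*(-31) = (4/(1 - 8))*(-31) = (4/(-7))*(-31) = -⅐*4*(-31) = -4/7*(-31) = 124/7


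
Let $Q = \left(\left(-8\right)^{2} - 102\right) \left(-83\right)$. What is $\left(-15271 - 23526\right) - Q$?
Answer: $-41951$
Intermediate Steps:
$Q = 3154$ ($Q = \left(64 - 102\right) \left(-83\right) = \left(-38\right) \left(-83\right) = 3154$)
$\left(-15271 - 23526\right) - Q = \left(-15271 - 23526\right) - 3154 = -38797 - 3154 = -41951$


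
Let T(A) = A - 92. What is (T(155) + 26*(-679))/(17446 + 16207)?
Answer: -17591/33653 ≈ -0.52272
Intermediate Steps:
T(A) = -92 + A
(T(155) + 26*(-679))/(17446 + 16207) = ((-92 + 155) + 26*(-679))/(17446 + 16207) = (63 - 17654)/33653 = -17591*1/33653 = -17591/33653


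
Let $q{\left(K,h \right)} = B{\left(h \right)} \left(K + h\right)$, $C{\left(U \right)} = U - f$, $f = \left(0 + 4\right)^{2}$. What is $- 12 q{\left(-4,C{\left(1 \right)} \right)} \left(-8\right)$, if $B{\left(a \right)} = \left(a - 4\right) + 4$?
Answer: $27360$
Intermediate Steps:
$f = 16$ ($f = 4^{2} = 16$)
$B{\left(a \right)} = a$ ($B{\left(a \right)} = \left(-4 + a\right) + 4 = a$)
$C{\left(U \right)} = -16 + U$ ($C{\left(U \right)} = U - 16 = -16 + U$)
$q{\left(K,h \right)} = h \left(K + h\right)$
$- 12 q{\left(-4,C{\left(1 \right)} \right)} \left(-8\right) = - 12 \left(-16 + 1\right) \left(-4 + \left(-16 + 1\right)\right) \left(-8\right) = - 12 \left(- 15 \left(-4 - 15\right)\right) \left(-8\right) = - 12 \left(\left(-15\right) \left(-19\right)\right) \left(-8\right) = \left(-12\right) 285 \left(-8\right) = \left(-3420\right) \left(-8\right) = 27360$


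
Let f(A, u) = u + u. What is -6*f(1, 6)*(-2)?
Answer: 144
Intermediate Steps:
f(A, u) = 2*u
-6*f(1, 6)*(-2) = -12*6*(-2) = -6*12*(-2) = -72*(-2) = 144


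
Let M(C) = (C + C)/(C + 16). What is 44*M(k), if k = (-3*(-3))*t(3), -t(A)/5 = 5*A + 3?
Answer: 35640/397 ≈ 89.773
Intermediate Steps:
t(A) = -15 - 25*A (t(A) = -5*(5*A + 3) = -5*(3 + 5*A) = -15 - 25*A)
k = -810 (k = (-3*(-3))*(-15 - 25*3) = 9*(-15 - 75) = 9*(-90) = -810)
M(C) = 2*C/(16 + C) (M(C) = (2*C)/(16 + C) = 2*C/(16 + C))
44*M(k) = 44*(2*(-810)/(16 - 810)) = 44*(2*(-810)/(-794)) = 44*(2*(-810)*(-1/794)) = 44*(810/397) = 35640/397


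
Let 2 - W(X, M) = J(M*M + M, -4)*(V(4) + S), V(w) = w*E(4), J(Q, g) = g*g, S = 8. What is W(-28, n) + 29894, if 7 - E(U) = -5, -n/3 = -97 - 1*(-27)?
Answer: 29000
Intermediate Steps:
n = 210 (n = -3*(-97 - 1*(-27)) = -3*(-97 + 27) = -3*(-70) = 210)
E(U) = 12 (E(U) = 7 - 1*(-5) = 7 + 5 = 12)
J(Q, g) = g**2
V(w) = 12*w (V(w) = w*12 = 12*w)
W(X, M) = -894 (W(X, M) = 2 - (-4)**2*(12*4 + 8) = 2 - 16*(48 + 8) = 2 - 16*56 = 2 - 1*896 = 2 - 896 = -894)
W(-28, n) + 29894 = -894 + 29894 = 29000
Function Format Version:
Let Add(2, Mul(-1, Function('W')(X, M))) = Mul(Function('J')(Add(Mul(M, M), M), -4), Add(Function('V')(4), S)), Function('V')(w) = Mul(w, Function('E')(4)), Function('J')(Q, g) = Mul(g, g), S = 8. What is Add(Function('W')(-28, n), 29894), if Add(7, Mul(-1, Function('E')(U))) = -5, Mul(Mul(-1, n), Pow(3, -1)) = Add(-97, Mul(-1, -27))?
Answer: 29000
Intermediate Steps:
n = 210 (n = Mul(-3, Add(-97, Mul(-1, -27))) = Mul(-3, Add(-97, 27)) = Mul(-3, -70) = 210)
Function('E')(U) = 12 (Function('E')(U) = Add(7, Mul(-1, -5)) = Add(7, 5) = 12)
Function('J')(Q, g) = Pow(g, 2)
Function('V')(w) = Mul(12, w) (Function('V')(w) = Mul(w, 12) = Mul(12, w))
Function('W')(X, M) = -894 (Function('W')(X, M) = Add(2, Mul(-1, Mul(Pow(-4, 2), Add(Mul(12, 4), 8)))) = Add(2, Mul(-1, Mul(16, Add(48, 8)))) = Add(2, Mul(-1, Mul(16, 56))) = Add(2, Mul(-1, 896)) = Add(2, -896) = -894)
Add(Function('W')(-28, n), 29894) = Add(-894, 29894) = 29000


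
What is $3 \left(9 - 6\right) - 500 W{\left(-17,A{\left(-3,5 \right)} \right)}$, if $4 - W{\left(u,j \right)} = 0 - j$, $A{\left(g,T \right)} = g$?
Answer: $-491$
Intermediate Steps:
$W{\left(u,j \right)} = 4 + j$ ($W{\left(u,j \right)} = 4 - \left(0 - j\right) = 4 - - j = 4 + j$)
$3 \left(9 - 6\right) - 500 W{\left(-17,A{\left(-3,5 \right)} \right)} = 3 \left(9 - 6\right) - 500 \left(4 - 3\right) = 3 \cdot 3 - 500 = 9 - 500 = -491$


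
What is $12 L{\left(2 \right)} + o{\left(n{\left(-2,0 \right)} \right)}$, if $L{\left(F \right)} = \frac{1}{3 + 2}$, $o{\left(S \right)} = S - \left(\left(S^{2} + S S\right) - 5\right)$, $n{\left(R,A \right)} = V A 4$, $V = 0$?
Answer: $\frac{37}{5} \approx 7.4$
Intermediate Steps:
$n{\left(R,A \right)} = 0$ ($n{\left(R,A \right)} = 0 A 4 = 0 \cdot 4 = 0$)
$o{\left(S \right)} = 5 + S - 2 S^{2}$ ($o{\left(S \right)} = S - \left(\left(S^{2} + S^{2}\right) - 5\right) = S - \left(2 S^{2} - 5\right) = S - \left(-5 + 2 S^{2}\right) = 5 + S - 2 S^{2}$)
$L{\left(F \right)} = \frac{1}{5}$
$12 L{\left(2 \right)} + o{\left(n{\left(-2,0 \right)} \right)} = 12 \cdot \frac{1}{5} + \left(5 + 0 - 2 \cdot 0^{2}\right) = \frac{12}{5} + \left(5 + 0 - 0\right) = \frac{12}{5} + \left(5 + 0 + 0\right) = \frac{12}{5} + 5 = \frac{37}{5}$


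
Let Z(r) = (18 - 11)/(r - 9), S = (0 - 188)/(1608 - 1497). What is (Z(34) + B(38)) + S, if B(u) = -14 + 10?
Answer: -15023/2775 ≈ -5.4137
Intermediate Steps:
B(u) = -4
S = -188/111 ≈ -1.6937
Z(r) = 7/(-9 + r)
(Z(34) + B(38)) + S = (7/(-9 + 34) - 4) - 188/111 = (7/25 - 4) - 188/111 = -93/25 - 188/111 = -15023/2775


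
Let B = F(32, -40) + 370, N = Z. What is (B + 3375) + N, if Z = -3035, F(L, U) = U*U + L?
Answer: 2342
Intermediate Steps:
F(L, U) = L + U² (F(L, U) = U² + L = L + U²)
N = -3035
B = 2002 (B = (32 + (-40)²) + 370 = (32 + 1600) + 370 = 1632 + 370 = 2002)
(B + 3375) + N = (2002 + 3375) - 3035 = 5377 - 3035 = 2342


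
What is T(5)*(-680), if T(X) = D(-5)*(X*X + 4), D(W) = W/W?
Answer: -19720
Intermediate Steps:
D(W) = 1
T(X) = 4 + X² (T(X) = 1*(X*X + 4) = 1*(X² + 4) = 1*(4 + X²) = 4 + X²)
T(5)*(-680) = (4 + 5²)*(-680) = (4 + 25)*(-680) = 29*(-680) = -19720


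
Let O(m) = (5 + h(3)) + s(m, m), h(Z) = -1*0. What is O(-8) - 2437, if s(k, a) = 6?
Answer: -2426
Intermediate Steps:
h(Z) = 0
O(m) = 11 (O(m) = (5 + 0) + 6 = 5 + 6 = 11)
O(-8) - 2437 = 11 - 2437 = -2426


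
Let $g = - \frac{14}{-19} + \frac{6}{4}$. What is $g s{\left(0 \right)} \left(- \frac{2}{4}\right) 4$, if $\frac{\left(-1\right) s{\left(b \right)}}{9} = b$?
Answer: $0$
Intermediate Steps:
$s{\left(b \right)} = - 9 b$
$g = \frac{85}{38}$ ($g = \left(-14\right) \left(- \frac{1}{19}\right) + 6 \cdot \frac{1}{4} = \frac{14}{19} + \frac{3}{2} = \frac{85}{38} \approx 2.2368$)
$g s{\left(0 \right)} \left(- \frac{2}{4}\right) 4 = \frac{85 \left(-9\right) 0 \left(- \frac{2}{4}\right)}{38} \cdot 4 = \frac{85 \cdot 0 \left(\left(-2\right) \frac{1}{4}\right)}{38} \cdot 4 = \frac{85 \cdot 0 \left(- \frac{1}{2}\right)}{38} \cdot 4 = \frac{85}{38} \cdot 0 \cdot 4 = 0 \cdot 4 = 0$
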